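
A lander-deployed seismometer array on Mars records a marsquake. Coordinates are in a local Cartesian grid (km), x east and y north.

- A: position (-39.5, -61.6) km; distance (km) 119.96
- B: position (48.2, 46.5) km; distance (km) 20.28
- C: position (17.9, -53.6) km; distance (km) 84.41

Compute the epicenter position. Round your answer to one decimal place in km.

Circle about each station: (x + 39.5)² + (y + 61.6)² = 119.96²; (x − 48.2)² + (y − 46.5)² = 20.28²; (x − 17.9)² + (y + 53.6)² = 84.41².
Subtracting pairs of circle equations eliminates x²+y² and gives linear equations (the radical axes):
175.4 x + 216.2 y = 13109.80
114.8 x + 16.0 y = 5103.91
Solving the 2×2 system: x ≈ 40.6, y ≈ 27.7 km.

x ≈ 40.6 km, y ≈ 27.7 km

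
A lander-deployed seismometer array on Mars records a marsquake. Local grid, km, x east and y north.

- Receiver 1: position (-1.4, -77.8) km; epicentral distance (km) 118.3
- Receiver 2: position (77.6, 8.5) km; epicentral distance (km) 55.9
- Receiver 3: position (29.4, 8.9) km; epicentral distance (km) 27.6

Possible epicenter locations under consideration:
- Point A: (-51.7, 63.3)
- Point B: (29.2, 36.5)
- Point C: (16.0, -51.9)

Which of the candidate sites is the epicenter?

For each candidate, compare |candidate − station| to the reported distance:
Point A: residuals Receiver 1 31.5, Receiver 2 84.5, Receiver 3 70.1 → max 84.5 km
Point B: residuals Receiver 1 0.0, Receiver 2 0.0, Receiver 3 0.0 → max 0.0 km
Point C: residuals Receiver 1 87.1, Receiver 2 30.4, Receiver 3 34.7 → max 87.1 km
Only Point B has all residuals ≈ 0.

Point B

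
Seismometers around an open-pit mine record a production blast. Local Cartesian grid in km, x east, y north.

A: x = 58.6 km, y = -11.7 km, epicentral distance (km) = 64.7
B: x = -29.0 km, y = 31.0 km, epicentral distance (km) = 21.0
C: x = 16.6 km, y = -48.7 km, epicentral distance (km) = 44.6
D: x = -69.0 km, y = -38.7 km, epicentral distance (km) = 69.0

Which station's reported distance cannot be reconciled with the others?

Solve using three stations at a time. Using A, C, D (subtract circle equations pairwise → linear system) gives (x, y) ≈ (-6.1, -10.3).
Distances from that point to each station vs reported:
  A: calculated 64.7 vs reported 64.7 → residual 0.0 km
  B: calculated 47.2 vs reported 21.0 → residual 26.2 km
  C: calculated 44.6 vs reported 44.6 → residual 0.0 km
  D: calculated 69.0 vs reported 69.0 → residual 0.0 km
A, C, D are mutually consistent (residuals ≈ 0); B is off by 26.2 km.

B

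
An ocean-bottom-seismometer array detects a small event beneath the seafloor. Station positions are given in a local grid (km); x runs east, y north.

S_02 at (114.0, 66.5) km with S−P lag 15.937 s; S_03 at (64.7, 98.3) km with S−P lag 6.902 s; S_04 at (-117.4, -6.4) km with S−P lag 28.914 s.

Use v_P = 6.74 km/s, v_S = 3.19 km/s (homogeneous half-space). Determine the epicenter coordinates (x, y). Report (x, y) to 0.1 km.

x ≈ 22.9 km, y ≈ 98.4 km

Distance from S−P lag: d = Δt · v_P v_S / (v_P − v_S) = Δt · (6.74·3.19)/(6.74−3.19) ≈ 6.0565·Δt.
So d_S_02 = 96.52, d_S_03 = 41.80, d_S_04 = 175.12 km.
Circle about each station: (x − 114.0)² + (y − 66.5)² = 96.52²; (x − 64.7)² + (y − 98.3)² = 41.80²; (x + 117.4)² + (y + 6.4)² = 175.12².
Subtracting the S_02 equation from the S_03 and S_04 equations removes the quadratic terms:
-98.6 x + 63.6 y = 3999.60
-462.8 x − 145.8 y = -24945.43
Solving the 2×2 system: x ≈ 22.9, y ≈ 98.4 km.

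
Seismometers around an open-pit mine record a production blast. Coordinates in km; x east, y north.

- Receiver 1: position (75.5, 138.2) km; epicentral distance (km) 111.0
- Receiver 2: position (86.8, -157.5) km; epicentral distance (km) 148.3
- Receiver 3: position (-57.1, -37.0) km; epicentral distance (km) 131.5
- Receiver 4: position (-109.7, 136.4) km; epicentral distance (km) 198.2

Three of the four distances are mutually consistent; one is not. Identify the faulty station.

Receiver 2

Solve using three stations at a time. Using Receiver 1, Receiver 3, Receiver 4 (subtract circle equations pairwise → linear system) gives (x, y) ≈ (56.7, 28.8).
Distances from that point to each station vs reported:
  Receiver 1: calculated 111.0 vs reported 111.0 → residual 0.0 km
  Receiver 2: calculated 188.7 vs reported 148.3 → residual 40.4 km
  Receiver 3: calculated 131.5 vs reported 131.5 → residual 0.0 km
  Receiver 4: calculated 198.2 vs reported 198.2 → residual 0.0 km
Receiver 1, Receiver 3, Receiver 4 are mutually consistent (residuals ≈ 0); Receiver 2 is off by 40.4 km.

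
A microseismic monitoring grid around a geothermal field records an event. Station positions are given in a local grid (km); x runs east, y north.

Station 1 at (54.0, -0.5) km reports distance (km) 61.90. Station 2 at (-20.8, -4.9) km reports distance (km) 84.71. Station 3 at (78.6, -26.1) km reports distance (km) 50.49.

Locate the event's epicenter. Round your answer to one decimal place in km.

Circle about each station: (x − 54.0)² + (y + 0.5)² = 61.90²; (x + 20.8)² + (y + 4.9)² = 84.71²; (x − 78.6)² + (y + 26.1)² = 50.49².
Subtracting the Station 1 equation from the Station 2 and Station 3 equations removes the quadratic terms:
-149.6 x − 8.8 y = -5803.77
49.2 x − 51.2 y = 5225.29
Solving the 2×2 system: x ≈ 42.4, y ≈ -61.3 km.
Check against Station 1 (with the unrounded x, y): √((x − 54.0)²+(y + 0.5)²) = 61.91 ≈ 61.90 km. ✓

42.4 km east, -61.3 km north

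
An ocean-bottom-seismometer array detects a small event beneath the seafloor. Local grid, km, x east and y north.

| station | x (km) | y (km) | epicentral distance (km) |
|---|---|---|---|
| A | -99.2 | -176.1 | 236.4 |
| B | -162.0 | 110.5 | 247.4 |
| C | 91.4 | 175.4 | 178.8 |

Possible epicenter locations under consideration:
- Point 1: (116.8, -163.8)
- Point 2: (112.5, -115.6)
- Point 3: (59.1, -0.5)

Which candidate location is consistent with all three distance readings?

Point 3

For each candidate, compare |candidate − station| to the reported distance:
Point 1: residuals A 20.1, B 143.7, C 161.3 → max 161.3 km
Point 2: residuals A 16.2, B 108.2, C 113.0 → max 113.0 km
Point 3: residuals A 0.0, B 0.0, C 0.0 → max 0.0 km
Only Point 3 has all residuals ≈ 0.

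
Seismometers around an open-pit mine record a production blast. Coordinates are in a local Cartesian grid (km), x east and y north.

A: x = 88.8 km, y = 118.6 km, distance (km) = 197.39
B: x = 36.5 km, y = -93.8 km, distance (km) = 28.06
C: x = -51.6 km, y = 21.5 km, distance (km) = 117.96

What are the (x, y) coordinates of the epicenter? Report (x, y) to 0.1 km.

Circle about each station: (x − 88.8)² + (y − 118.6)² = 197.39²; (x − 36.5)² + (y + 93.8)² = 28.06²; (x + 51.6)² + (y − 21.5)² = 117.96².
Subtracting the A equation from the B and C equations removes the quadratic terms:
-104.6 x − 424.8 y = 26354.74
-280.8 x − 194.2 y = 6221.66
Solving the 2×2 system: x ≈ 25.0, y ≈ -68.2 km.

x ≈ 25.0 km, y ≈ -68.2 km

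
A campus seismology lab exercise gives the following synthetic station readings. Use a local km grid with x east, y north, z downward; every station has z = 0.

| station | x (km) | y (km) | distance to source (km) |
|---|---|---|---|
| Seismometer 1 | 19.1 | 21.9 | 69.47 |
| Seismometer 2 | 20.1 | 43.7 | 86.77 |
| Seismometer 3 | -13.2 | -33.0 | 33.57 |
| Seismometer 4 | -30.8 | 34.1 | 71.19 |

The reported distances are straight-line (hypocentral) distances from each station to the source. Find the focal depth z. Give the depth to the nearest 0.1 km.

32.9 km

Each station gives a sphere (x−x_i)² + (y−y_i)² + z² = d_i² (stations at z=0).
Subtracting the Seismometer 1 sphere from Seismometer 2 and Seismometer 3: z² cancels, leaving linear equations in x and y:
2.0 x + 43.6 y = -1233.67
-64.6 x − 109.8 y = 4117.96
Solving: x ≈ -16.976, y ≈ -27.517 km (keep extra digits for the depth step; rounded: -17.0, -27.5).
Then from the Seismometer 1 sphere: z² = 69.47² − (x − 19.1)² − (y − 21.9)² with x = -16.976, y = -27.517, so z ≈ 32.902 ≈ 32.9 km.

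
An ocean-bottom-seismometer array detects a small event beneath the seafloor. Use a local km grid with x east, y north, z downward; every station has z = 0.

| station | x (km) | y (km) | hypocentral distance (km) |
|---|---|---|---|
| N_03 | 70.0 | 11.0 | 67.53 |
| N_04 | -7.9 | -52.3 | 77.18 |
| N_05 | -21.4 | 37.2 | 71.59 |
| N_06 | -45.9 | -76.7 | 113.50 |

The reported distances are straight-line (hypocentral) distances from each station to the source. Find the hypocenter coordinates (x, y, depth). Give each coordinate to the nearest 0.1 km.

(21.2, 2.5, 45.9)

Each station gives a sphere (x−x_i)² + (y−y_i)² + z² = d_i² (stations at z=0).
Subtracting the N_03 sphere from N_04 and N_05: z² cancels, leaving linear equations in x and y:
-155.8 x − 126.6 y = -3619.75
-182.8 x + 52.4 y = -3744.03
Solving: x ≈ 21.199, y ≈ 2.503 km (keep extra digits for the depth step; rounded: 21.2, 2.5).
Then from the N_03 sphere: z² = 67.53² − (x − 70.0)² − (y − 11.0)² with x = 21.199, y = 2.503, so z ≈ 45.897 ≈ 45.9 km.
Check against N_06 (with the unrounded solution): distance 113.50 ≈ 113.50 km. ✓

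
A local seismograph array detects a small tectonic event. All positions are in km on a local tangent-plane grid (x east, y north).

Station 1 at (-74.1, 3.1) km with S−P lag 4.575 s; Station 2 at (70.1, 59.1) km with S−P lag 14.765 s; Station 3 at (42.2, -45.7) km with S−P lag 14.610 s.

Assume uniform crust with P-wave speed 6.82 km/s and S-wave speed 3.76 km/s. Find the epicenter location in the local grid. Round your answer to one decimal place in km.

Distance from S−P lag: d = Δt · v_P v_S / (v_P − v_S) = Δt · (6.82·3.76)/(6.82−3.76) ≈ 8.3801·Δt.
So d_Station 1 = 38.34, d_Station 2 = 123.73, d_Station 3 = 122.43 km.
Circle about each station: (x + 74.1)² + (y − 3.1)² = 38.34²; (x − 70.1)² + (y − 59.1)² = 123.73²; (x − 42.2)² + (y + 45.7)² = 122.43².
Subtracting the Station 1 equation from the Station 2 and Station 3 equations removes the quadratic terms:
288.4 x + 112.0 y = -10932.76
232.6 x − 97.6 y = -15150.24
Solving the 2×2 system: x ≈ -51.0, y ≈ 33.7 km.

-51.0 km east, 33.7 km north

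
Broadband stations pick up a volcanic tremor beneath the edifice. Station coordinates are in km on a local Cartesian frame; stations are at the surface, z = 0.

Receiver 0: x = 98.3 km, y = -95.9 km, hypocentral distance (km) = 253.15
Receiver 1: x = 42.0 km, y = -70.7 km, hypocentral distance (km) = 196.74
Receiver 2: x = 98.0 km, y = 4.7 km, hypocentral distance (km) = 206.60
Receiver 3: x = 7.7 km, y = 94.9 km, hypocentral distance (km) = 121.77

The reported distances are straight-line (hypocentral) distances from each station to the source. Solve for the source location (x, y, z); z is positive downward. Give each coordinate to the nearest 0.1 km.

x ≈ -91.0 km, y ≈ 60.2 km, depth ≈ 62.3 km

Each station gives a sphere (x−x_i)² + (y−y_i)² + z² = d_i² (stations at z=0).
Subtracting the Receiver 0 sphere from Receiver 1 and Receiver 2: z² cancels, leaving linear equations in x and y:
-112.6 x + 50.4 y = 13281.08
-0.6 x + 201.2 y = 12167.75
Solving: x ≈ -91.002, y ≈ 60.205 km (keep extra digits for the depth step; rounded: -91.0, 60.2).
Then from the Receiver 0 sphere: z² = 253.15² − (x − 98.3)² − (y + 95.9)² with x = -91.002, y = 60.205, so z ≈ 62.297 ≈ 62.3 km.
Check against Receiver 3 (with the unrounded solution): distance 121.77 ≈ 121.77 km. ✓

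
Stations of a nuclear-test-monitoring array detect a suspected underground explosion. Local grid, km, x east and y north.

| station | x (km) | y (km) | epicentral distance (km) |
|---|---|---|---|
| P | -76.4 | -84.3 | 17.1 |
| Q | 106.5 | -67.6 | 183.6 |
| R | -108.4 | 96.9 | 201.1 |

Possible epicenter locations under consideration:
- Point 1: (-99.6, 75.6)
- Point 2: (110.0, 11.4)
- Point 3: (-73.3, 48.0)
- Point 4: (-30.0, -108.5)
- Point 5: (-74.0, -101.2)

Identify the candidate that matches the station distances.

For each candidate, compare |candidate − station| to the reported distance:
Point 1: residuals P 144.5, Q 67.4, R 178.1 → max 178.1 km
Point 2: residuals P 192.4, Q 104.5, R 33.4 → max 192.4 km
Point 3: residuals P 115.2, Q 30.2, R 140.9 → max 140.9 km
Point 4: residuals P 35.2, Q 41.1, R 18.8 → max 41.1 km
Point 5: residuals P 0.0, Q 0.0, R 0.0 → max 0.0 km
Only Point 5 has all residuals ≈ 0.

Point 5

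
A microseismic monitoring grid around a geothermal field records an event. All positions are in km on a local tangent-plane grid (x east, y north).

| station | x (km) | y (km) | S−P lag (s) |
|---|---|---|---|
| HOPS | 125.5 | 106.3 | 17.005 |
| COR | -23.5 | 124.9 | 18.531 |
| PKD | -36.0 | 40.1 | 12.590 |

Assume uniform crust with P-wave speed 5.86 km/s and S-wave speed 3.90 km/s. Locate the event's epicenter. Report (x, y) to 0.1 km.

Distance from S−P lag: d = Δt · v_P v_S / (v_P − v_S) = Δt · (5.86·3.90)/(5.86−3.90) ≈ 11.6602·Δt.
So d_HOPS = 198.28, d_COR = 216.08, d_PKD = 146.80 km.
Circle about each station: (x − 125.5)² + (y − 106.3)² = 198.28²; (x + 23.5)² + (y − 124.9)² = 216.08²; (x + 36.0)² + (y − 40.1)² = 146.80².
Subtracting the HOPS equation from the COR and PKD equations removes the quadratic terms:
-298.0 x + 37.2 y = -18273.29
-323.0 x − 132.4 y = -6381.21
Solving the 2×2 system: x ≈ 51.6, y ≈ -77.7 km.
Check against HOPS (with the unrounded x, y): √((x − 125.5)²+(y − 106.3)²) = 198.30 ≈ 198.28 km. ✓

(51.6, -77.7)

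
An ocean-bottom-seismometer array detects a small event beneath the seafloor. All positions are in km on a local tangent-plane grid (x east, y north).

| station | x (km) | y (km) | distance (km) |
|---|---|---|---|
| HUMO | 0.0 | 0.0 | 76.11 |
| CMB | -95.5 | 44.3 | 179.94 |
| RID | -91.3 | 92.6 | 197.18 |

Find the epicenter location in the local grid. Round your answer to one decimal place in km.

x ≈ 74.9 km, y ≈ -13.5 km

Circle about each station: x² + y² = 76.11²; (x + 95.5)² + (y − 44.3)² = 179.94²; (x + 91.3)² + (y − 92.6)² = 197.18².
Subtracting the HUMO equation from the CMB and RID equations removes the quadratic terms:
-191.0 x + 88.6 y = -15502.93
-182.6 x + 185.2 y = -16176.77
Solving the 2×2 system: x ≈ 74.9, y ≈ -13.5 km.
Check against HUMO (with the unrounded x, y): √(x²+y²) = 76.11 ≈ 76.11 km. ✓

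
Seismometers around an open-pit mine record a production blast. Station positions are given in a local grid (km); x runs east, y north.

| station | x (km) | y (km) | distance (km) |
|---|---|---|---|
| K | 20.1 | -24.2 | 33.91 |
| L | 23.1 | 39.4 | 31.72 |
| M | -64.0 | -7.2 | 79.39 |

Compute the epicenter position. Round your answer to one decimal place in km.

Circle about each station: (x − 20.1)² + (y + 24.2)² = 33.91²; (x − 23.1)² + (y − 39.4)² = 31.72²; (x + 64.0)² + (y + 7.2)² = 79.39².
Subtracting pairs of circle equations eliminates x²+y² and gives linear equations (the radical axes):
6.0 x + 127.2 y = 1240.05
-168.2 x + 34.0 y = -1994.69
Solving the 2×2 system: x ≈ 13.7, y ≈ 9.1 km.

(13.7, 9.1)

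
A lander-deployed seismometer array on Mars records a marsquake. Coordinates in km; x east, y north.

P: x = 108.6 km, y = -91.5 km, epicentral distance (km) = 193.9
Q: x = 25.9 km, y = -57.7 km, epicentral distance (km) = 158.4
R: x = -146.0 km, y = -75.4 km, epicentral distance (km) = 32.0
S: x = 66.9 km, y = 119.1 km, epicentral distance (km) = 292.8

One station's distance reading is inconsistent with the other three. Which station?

P

Solve using three stations at a time. Using Q, R, S (subtract circle equations pairwise → linear system) gives (x, y) ≈ (-126.5, -100.7).
Distances from that point to each station vs reported:
  P: calculated 235.3 vs reported 193.9 → residual 41.4 km
  Q: calculated 158.4 vs reported 158.4 → residual 0.0 km
  R: calculated 31.9 vs reported 32.0 → residual 0.1 km
  S: calculated 292.8 vs reported 292.8 → residual 0.0 km
Q, R, S are mutually consistent (residuals ≈ 0); P is off by 41.4 km.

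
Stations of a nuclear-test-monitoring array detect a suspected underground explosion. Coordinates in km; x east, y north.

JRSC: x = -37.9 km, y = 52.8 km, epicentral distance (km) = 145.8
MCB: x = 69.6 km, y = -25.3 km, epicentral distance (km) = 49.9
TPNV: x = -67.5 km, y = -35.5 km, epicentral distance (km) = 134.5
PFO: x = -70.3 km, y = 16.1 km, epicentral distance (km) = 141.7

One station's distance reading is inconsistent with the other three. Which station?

TPNV

Solve using three stations at a time. Using JRSC, MCB, PFO (subtract circle equations pairwise → linear system) gives (x, y) ≈ (43.8, -68.0).
Distances from that point to each station vs reported:
  JRSC: calculated 145.8 vs reported 145.8 → residual 0.0 km
  MCB: calculated 49.9 vs reported 49.9 → residual 0.0 km
  TPNV: calculated 115.9 vs reported 134.5 → residual 18.6 km
  PFO: calculated 141.7 vs reported 141.7 → residual 0.0 km
JRSC, MCB, PFO are mutually consistent (residuals ≈ 0); TPNV is off by 18.6 km.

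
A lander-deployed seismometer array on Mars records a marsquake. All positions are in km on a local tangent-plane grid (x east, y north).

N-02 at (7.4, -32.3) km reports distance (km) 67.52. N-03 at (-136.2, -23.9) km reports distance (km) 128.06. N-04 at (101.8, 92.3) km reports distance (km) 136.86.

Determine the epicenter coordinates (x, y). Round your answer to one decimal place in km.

-19.8 km east, 29.5 km north

Circle about each station: (x − 7.4)² + (y + 32.3)² = 67.52²; (x + 136.2)² + (y + 23.9)² = 128.06²; (x − 101.8)² + (y − 92.3)² = 136.86².
Subtracting the N-02 equation from the N-03 and N-04 equations removes the quadratic terms:
-287.2 x + 16.8 y = 6183.19
188.8 x + 249.2 y = 3612.77
Solving the 2×2 system: x ≈ -19.8, y ≈ 29.5 km.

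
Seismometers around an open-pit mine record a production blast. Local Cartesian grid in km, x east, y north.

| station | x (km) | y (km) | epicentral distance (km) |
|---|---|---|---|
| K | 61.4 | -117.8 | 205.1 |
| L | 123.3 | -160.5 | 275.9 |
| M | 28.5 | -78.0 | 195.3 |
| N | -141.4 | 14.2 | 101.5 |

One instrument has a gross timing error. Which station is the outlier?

Solve using three stations at a time. Using K, L, N (subtract circle equations pairwise → linear system) gives (x, y) ≈ (-48.8, 55.0).
Distances from that point to each station vs reported:
  K: calculated 205.0 vs reported 205.1 → residual 0.1 km
  L: calculated 275.8 vs reported 275.9 → residual 0.1 km
  M: calculated 153.9 vs reported 195.3 → residual 41.4 km
  N: calculated 101.2 vs reported 101.5 → residual 0.3 km
K, L, N are mutually consistent (residuals ≈ 0); M is off by 41.4 km.

M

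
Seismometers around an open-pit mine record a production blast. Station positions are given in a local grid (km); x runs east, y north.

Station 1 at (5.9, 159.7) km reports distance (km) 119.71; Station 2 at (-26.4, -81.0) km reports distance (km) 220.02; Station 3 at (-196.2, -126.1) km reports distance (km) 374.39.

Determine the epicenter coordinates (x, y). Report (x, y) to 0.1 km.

Circle about each station: (x − 5.9)² + (y − 159.7)² = 119.71²; (x + 26.4)² + (y + 81.0)² = 220.02²; (x + 196.2)² + (y + 126.1)² = 374.39².
Subtracting pairs of circle equations eliminates x²+y² and gives linear equations (the radical axes):
-64.6 x − 481.4 y = -52359.26
-404.2 x − 571.6 y = -96980.64
Solving the 2×2 system: x ≈ 106.3, y ≈ 94.5 km.
Check against Station 1 (with the unrounded x, y): √((x − 5.9)²+(y − 159.7)²) = 119.71 ≈ 119.71 km. ✓

(106.3, 94.5)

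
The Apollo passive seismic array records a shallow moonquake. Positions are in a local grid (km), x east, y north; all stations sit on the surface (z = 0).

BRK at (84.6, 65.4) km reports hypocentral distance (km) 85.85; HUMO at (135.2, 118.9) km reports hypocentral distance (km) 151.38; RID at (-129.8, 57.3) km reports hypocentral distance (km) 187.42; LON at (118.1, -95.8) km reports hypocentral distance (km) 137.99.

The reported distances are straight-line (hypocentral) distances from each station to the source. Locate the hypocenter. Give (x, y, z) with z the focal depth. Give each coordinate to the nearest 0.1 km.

Each station gives a sphere (x−x_i)² + (y−y_i)² + z² = d_i² (stations at z=0).
Subtracting the BRK sphere from HUMO and RID: z² cancels, leaving linear equations in x and y:
101.2 x + 107.0 y = 5436.25
-428.8 x − 16.2 y = -19059.02
Solving: x ≈ 44.104, y ≈ 9.093 km (keep extra digits for the depth step; rounded: 44.1, 9.1).
Then from the BRK sphere: z² = 85.85² − (x − 84.6)² − (y − 65.4)² with x = 44.104, y = 9.093, so z ≈ 50.595 ≈ 50.6 km.

x ≈ 44.1 km, y ≈ 9.1 km, depth ≈ 50.6 km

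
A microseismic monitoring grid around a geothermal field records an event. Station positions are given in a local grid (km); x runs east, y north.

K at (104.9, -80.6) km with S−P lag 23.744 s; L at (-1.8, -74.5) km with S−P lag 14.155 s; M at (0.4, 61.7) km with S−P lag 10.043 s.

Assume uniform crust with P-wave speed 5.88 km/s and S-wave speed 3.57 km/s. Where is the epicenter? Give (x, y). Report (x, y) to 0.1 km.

Distance from S−P lag: d = Δt · v_P v_S / (v_P − v_S) = Δt · (5.88·3.57)/(5.88−3.57) ≈ 9.0873·Δt.
So d_K = 215.77, d_L = 128.63, d_M = 91.26 km.
Circle about each station: (x − 104.9)² + (y + 80.6)² = 215.77²; (x + 1.8)² + (y + 74.5)² = 128.63²; (x − 0.4)² + (y − 61.7)² = 91.26².
Subtracting the K equation from the L and M equations removes the quadratic terms:
-213.4 x + 12.2 y = 18064.14
-209.0 x + 284.6 y = 24534.99
Solving the 2×2 system: x ≈ -83.2, y ≈ 25.1 km.

x ≈ -83.2 km, y ≈ 25.1 km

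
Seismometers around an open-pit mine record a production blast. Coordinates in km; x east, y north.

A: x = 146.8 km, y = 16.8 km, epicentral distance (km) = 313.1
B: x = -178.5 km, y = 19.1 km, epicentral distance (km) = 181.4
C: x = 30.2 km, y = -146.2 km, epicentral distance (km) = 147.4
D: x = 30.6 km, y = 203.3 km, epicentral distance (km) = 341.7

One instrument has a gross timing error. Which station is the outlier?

D

Solve using three stations at a time. Using A, B, C (subtract circle equations pairwise → linear system) gives (x, y) ≈ (-117.2, -151.7).
Distances from that point to each station vs reported:
  A: calculated 313.1 vs reported 313.1 → residual 0.0 km
  B: calculated 181.4 vs reported 181.4 → residual 0.0 km
  C: calculated 147.5 vs reported 147.4 → residual 0.1 km
  D: calculated 384.5 vs reported 341.7 → residual 42.8 km
A, B, C are mutually consistent (residuals ≈ 0); D is off by 42.8 km.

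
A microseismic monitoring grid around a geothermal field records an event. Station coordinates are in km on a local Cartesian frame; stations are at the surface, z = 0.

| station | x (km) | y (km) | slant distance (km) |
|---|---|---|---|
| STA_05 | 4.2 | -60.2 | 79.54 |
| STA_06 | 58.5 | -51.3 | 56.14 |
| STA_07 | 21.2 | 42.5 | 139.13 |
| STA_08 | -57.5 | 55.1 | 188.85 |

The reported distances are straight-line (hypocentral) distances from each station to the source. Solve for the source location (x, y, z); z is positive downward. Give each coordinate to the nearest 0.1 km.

(64.7, -80.9, 47.3)

Each station gives a sphere (x−x_i)² + (y−y_i)² + z² = d_i² (stations at z=0).
Subtracting the STA_05 sphere from STA_06 and STA_07: z² cancels, leaving linear equations in x and y:
108.6 x + 17.8 y = 5587.17
34.0 x + 205.4 y = -14416.54
Solving: x ≈ 64.707, y ≈ -80.899 km (keep extra digits for the depth step; rounded: 64.7, -80.9).
Then from the STA_05 sphere: z² = 79.54² − (x − 4.2)² − (y + 60.2)² with x = 64.707, y = -80.899, so z ≈ 47.298 ≈ 47.3 km.
Check against STA_08 (with the unrounded solution): distance 188.86 ≈ 188.85 km. ✓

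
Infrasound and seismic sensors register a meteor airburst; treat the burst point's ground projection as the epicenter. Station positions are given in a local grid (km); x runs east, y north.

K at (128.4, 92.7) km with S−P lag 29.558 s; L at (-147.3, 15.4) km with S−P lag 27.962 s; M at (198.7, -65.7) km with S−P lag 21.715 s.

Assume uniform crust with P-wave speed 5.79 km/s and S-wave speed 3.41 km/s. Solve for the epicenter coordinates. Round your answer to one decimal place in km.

Distance from S−P lag: d = Δt · v_P v_S / (v_P − v_S) = Δt · (5.79·3.41)/(5.79−3.41) ≈ 8.2958·Δt.
So d_K = 245.21, d_L = 231.97, d_M = 180.14 km.
Circle about each station: (x − 128.4)² + (y − 92.7)² = 245.21²; (x + 147.3)² + (y − 15.4)² = 231.97²; (x − 198.7)² + (y + 65.7)² = 180.14².
Subtracting the K equation from the L and M equations removes the quadratic terms:
-551.4 x − 154.6 y = 3172.46
140.6 x − 316.8 y = 46395.85
Solving the 2×2 system: x ≈ 31.4, y ≈ -132.5 km.

(31.4, -132.5)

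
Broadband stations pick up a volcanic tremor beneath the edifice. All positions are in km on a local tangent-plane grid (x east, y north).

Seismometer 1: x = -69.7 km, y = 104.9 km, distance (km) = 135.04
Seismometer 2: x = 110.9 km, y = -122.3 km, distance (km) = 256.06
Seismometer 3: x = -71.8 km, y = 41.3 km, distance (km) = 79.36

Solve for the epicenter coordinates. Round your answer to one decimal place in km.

Circle about each station: (x + 69.7)² + (y − 104.9)² = 135.04²; (x − 110.9)² + (y + 122.3)² = 256.06²; (x + 71.8)² + (y − 41.3)² = 79.36².
Subtracting the Seismometer 1 equation from the Seismometer 2 and Seismometer 3 equations removes the quadratic terms:
361.2 x − 454.4 y = -35936.92
-4.2 x − 127.2 y = 2936.62
Solving the 2×2 system: x ≈ -123.4, y ≈ -19.0 km.

(-123.4, -19.0)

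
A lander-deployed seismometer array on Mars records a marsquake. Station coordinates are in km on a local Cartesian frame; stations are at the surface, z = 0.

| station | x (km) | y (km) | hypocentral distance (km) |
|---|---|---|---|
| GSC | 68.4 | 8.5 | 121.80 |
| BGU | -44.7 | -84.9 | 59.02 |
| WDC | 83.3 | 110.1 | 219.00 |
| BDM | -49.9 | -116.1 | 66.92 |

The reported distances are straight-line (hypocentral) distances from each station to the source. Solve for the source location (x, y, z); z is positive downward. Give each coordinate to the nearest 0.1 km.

Each station gives a sphere (x−x_i)² + (y−y_i)² + z² = d_i² (stations at z=0).
Subtracting the GSC sphere from BGU and WDC: z² cancels, leaving linear equations in x and y:
-226.2 x − 186.8 y = 15807.17
29.8 x + 203.2 y = -18815.67
Solving: x ≈ 7.494, y ≈ -93.696 km (keep extra digits for the depth step; rounded: 7.5, -93.7).
Then from the GSC sphere: z² = 121.80² − (x − 68.4)² − (y − 8.5)² with x = 7.494, y = -93.696, so z ≈ 26.109 ≈ 26.1 km.

(7.5, -93.7, 26.1)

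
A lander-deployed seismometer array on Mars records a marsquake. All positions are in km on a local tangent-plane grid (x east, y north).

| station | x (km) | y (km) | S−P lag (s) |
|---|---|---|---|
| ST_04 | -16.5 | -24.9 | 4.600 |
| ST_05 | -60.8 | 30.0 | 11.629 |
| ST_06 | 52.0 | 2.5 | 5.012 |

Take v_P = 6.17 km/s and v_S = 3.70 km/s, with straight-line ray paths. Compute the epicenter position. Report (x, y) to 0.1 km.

24.8 km east, -35.0 km north

Distance from S−P lag: d = Δt · v_P v_S / (v_P − v_S) = Δt · (6.17·3.70)/(6.17−3.70) ≈ 9.2425·Δt.
So d_ST_04 = 42.52, d_ST_05 = 107.48, d_ST_06 = 46.32 km.
Circle about each station: (x + 16.5)² + (y + 24.9)² = 42.52²; (x + 60.8)² + (y − 30.0)² = 107.48²; (x − 52.0)² + (y − 2.5)² = 46.32².
Subtracting the ST_04 equation from the ST_05 and ST_06 equations removes the quadratic terms:
-88.6 x + 109.8 y = -6039.62
137.0 x + 54.8 y = 1480.40
Solving the 2×2 system: x ≈ 24.8, y ≈ -35.0 km.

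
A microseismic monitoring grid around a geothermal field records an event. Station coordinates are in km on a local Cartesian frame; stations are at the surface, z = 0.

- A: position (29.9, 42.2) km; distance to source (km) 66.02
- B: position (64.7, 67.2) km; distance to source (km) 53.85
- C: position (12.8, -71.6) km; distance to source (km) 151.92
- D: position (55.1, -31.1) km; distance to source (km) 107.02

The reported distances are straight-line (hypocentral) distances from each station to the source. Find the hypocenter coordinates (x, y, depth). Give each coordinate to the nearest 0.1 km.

x ≈ 63.6 km, y ≈ 61.2 km, depth ≈ 53.5 km

Each station gives a sphere (x−x_i)² + (y−y_i)² + z² = d_i² (stations at z=0).
Subtracting the A sphere from B and C: z² cancels, leaving linear equations in x and y:
69.6 x + 50.0 y = 7485.90
-34.2 x − 227.6 y = -16105.50
Solving: x ≈ 63.585, y ≈ 61.208 km (keep extra digits for the depth step; rounded: 63.6, 61.2).
Then from the A sphere: z² = 66.02² − (x − 29.9)² − (y − 42.2)² with x = 63.585, y = 61.208, so z ≈ 53.504 ≈ 53.5 km.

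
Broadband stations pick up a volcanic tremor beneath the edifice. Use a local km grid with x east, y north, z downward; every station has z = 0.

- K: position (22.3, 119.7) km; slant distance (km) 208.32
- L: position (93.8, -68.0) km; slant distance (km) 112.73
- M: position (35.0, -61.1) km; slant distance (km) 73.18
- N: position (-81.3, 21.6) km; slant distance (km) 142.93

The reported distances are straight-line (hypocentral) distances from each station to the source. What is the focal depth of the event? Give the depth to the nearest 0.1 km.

depth ≈ 62.2 km

Each station gives a sphere (x−x_i)² + (y−y_i)² + z² = d_i² (stations at z=0).
Subtracting the K sphere from L and M: z² cancels, leaving linear equations in x and y:
143.0 x − 375.4 y = 29286.23
25.4 x − 361.6 y = 28174.74
Solving: x ≈ 0.311, y ≈ -77.895 km (keep extra digits for the depth step; rounded: 0.3, -77.9).
Then from the K sphere: z² = 208.32² − (x − 22.3)² − (y − 119.7)² with x = 0.311, y = -77.895, so z ≈ 62.209 ≈ 62.2 km.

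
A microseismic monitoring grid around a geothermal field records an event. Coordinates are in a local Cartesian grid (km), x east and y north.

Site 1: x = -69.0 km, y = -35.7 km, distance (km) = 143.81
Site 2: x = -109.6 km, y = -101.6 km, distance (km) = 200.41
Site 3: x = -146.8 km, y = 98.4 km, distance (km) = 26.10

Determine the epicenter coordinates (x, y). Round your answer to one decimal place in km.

Circle about each station: (x + 69.0)² + (y + 35.7)² = 143.81²; (x + 109.6)² + (y + 101.6)² = 200.41²; (x + 146.8)² + (y − 98.4)² = 26.10².
Subtracting the Site 1 equation from the Site 2 and Site 3 equations removes the quadratic terms:
-81.2 x − 131.8 y = -3183.62
-155.6 x + 268.2 y = 45197.42
Solving the 2×2 system: x ≈ -120.7, y ≈ 98.5 km.
Check against Site 1 (with the unrounded x, y): √((x + 69.0)²+(y + 35.7)²) = 143.81 ≈ 143.81 km. ✓

x ≈ -120.7 km, y ≈ 98.5 km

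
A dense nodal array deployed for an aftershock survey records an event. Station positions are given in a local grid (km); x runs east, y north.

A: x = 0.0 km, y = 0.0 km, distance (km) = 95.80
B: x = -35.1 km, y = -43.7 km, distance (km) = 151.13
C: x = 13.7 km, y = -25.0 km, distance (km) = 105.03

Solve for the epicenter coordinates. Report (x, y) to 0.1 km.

x ≈ 73.7 km, y ≈ 61.2 km

Circle about each station: x² + y² = 95.80²; (x + 35.1)² + (y + 43.7)² = 151.13²; (x − 13.7)² + (y + 25.0)² = 105.03².
Subtracting the A equation from the B and C equations removes the quadratic terms:
-70.2 x − 87.4 y = -10520.94
27.4 x − 50.0 y = -1040.97
Solving the 2×2 system: x ≈ 73.7, y ≈ 61.2 km.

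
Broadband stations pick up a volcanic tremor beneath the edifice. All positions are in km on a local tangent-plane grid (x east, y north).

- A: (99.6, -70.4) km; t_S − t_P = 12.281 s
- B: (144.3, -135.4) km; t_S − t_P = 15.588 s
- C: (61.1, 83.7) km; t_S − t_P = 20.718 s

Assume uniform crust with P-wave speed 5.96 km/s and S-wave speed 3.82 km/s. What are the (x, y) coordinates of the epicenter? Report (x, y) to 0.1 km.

Distance from S−P lag: d = Δt · v_P v_S / (v_P − v_S) = Δt · (5.96·3.82)/(5.96−3.82) ≈ 10.6389·Δt.
So d_A = 130.66, d_B = 165.84, d_C = 220.42 km.
Circle about each station: (x − 99.6)² + (y + 70.4)² = 130.66²; (x − 144.3)² + (y + 135.4)² = 165.84²; (x − 61.1)² + (y − 83.7)² = 220.42².
Subtracting the A equation from the B and C equations removes the quadratic terms:
89.4 x − 130.0 y = 13848.46
-77.0 x + 308.2 y = -35650.36
Solving the 2×2 system: x ≈ -20.9, y ≈ -120.9 km.

(-20.9, -120.9)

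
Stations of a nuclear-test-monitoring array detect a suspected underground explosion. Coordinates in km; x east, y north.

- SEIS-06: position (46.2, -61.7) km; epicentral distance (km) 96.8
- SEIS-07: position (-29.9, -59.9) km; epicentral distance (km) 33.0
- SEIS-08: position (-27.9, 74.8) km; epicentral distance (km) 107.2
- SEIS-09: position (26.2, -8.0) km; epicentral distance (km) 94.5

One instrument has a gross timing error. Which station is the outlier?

SEIS-09

Solve using three stations at a time. Using SEIS-06, SEIS-07, SEIS-08 (subtract circle equations pairwise → linear system) gives (x, y) ≈ (-45.6, -30.9).
Distances from that point to each station vs reported:
  SEIS-06: calculated 96.8 vs reported 96.8 → residual 0.0 km
  SEIS-07: calculated 32.9 vs reported 33.0 → residual 0.1 km
  SEIS-08: calculated 107.2 vs reported 107.2 → residual 0.0 km
  SEIS-09: calculated 75.3 vs reported 94.5 → residual 19.2 km
SEIS-06, SEIS-07, SEIS-08 are mutually consistent (residuals ≈ 0); SEIS-09 is off by 19.2 km.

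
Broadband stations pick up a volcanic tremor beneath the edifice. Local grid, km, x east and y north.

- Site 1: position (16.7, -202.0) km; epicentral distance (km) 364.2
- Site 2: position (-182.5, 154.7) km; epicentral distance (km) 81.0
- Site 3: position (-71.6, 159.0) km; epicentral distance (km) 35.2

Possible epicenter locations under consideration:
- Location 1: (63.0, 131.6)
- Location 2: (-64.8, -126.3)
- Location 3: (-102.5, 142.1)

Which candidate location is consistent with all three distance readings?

Location 3

For each candidate, compare |candidate − station| to the reported distance:
Location 1: residuals Site 1 27.4, Site 2 165.6, Site 3 102.2 → max 165.6 km
Location 2: residuals Site 1 253.0, Site 2 223.7, Site 3 250.2 → max 253.0 km
Location 3: residuals Site 1 0.0, Site 2 0.0, Site 3 0.0 → max 0.0 km
Only Location 3 has all residuals ≈ 0.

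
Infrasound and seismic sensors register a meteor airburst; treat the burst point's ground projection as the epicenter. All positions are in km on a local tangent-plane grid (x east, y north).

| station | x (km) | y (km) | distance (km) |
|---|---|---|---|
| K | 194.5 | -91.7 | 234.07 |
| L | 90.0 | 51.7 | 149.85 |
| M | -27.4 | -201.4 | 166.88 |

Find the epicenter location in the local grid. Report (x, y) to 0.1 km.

Circle about each station: (x − 194.5)² + (y + 91.7)² = 234.07²; (x − 90.0)² + (y − 51.7)² = 149.85²; (x + 27.4)² + (y + 201.4)² = 166.88².
Subtracting pairs of circle equations eliminates x²+y² and gives linear equations (the radical axes):
-209.0 x + 286.8 y = -3132.51
-443.8 x − 219.4 y = 22013.41
Solving the 2×2 system: x ≈ -32.5, y ≈ -34.6 km.

x ≈ -32.5 km, y ≈ -34.6 km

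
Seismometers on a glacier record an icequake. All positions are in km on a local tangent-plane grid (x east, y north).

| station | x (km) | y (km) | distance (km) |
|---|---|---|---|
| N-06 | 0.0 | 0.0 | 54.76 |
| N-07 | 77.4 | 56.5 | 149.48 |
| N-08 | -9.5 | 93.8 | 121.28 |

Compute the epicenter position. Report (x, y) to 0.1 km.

Circle about each station: x² + y² = 54.76²; (x − 77.4)² + (y − 56.5)² = 149.48²; (x + 9.5)² + (y − 93.8)² = 121.28².
Subtracting the N-06 equation from the N-07 and N-08 equations removes the quadratic terms:
154.8 x + 113.0 y = -10162.60
-19.0 x + 187.6 y = -2821.49
Solving the 2×2 system: x ≈ -50.9, y ≈ -20.2 km.
Check against N-06 (with the unrounded x, y): √(x²+y²) = 54.77 ≈ 54.76 km. ✓

(-50.9, -20.2)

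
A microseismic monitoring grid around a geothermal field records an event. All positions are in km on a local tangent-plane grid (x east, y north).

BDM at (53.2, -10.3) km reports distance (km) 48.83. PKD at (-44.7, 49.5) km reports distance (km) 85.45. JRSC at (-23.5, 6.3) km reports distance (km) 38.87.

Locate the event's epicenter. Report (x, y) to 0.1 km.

Circle about each station: (x − 53.2)² + (y + 10.3)² = 48.83²; (x + 44.7)² + (y − 49.5)² = 85.45²; (x + 23.5)² + (y − 6.3)² = 38.87².
Subtracting the BDM equation from the PKD and JRSC equations removes the quadratic terms:
-195.8 x + 119.6 y = -3405.32
-153.4 x + 33.2 y = -1470.90
Solving the 2×2 system: x ≈ 5.3, y ≈ -19.8 km.

(5.3, -19.8)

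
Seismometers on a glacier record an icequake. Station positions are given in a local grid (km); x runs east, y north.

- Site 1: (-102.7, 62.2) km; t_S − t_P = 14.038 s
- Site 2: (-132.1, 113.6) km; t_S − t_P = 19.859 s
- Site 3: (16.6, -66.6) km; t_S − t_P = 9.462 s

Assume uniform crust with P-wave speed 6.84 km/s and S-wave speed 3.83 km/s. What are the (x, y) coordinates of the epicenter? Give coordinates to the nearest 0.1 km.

(10.2, 15.5)

Distance from S−P lag: d = Δt · v_P v_S / (v_P − v_S) = Δt · (6.84·3.83)/(6.84−3.83) ≈ 8.7034·Δt.
So d_Site 1 = 122.18, d_Site 2 = 172.84, d_Site 3 = 82.35 km.
Circle about each station: (x + 102.7)² + (y − 62.2)² = 122.18²; (x + 132.1)² + (y − 113.6)² = 172.84²; (x − 16.6)² + (y + 66.6)² = 82.35².
Subtracting pairs of circle equations eliminates x²+y² and gives linear equations (the radical axes):
-58.8 x + 102.8 y = 993.53
238.6 x − 257.6 y = -1558.58
Solving the 2×2 system: x ≈ 10.2, y ≈ 15.5 km.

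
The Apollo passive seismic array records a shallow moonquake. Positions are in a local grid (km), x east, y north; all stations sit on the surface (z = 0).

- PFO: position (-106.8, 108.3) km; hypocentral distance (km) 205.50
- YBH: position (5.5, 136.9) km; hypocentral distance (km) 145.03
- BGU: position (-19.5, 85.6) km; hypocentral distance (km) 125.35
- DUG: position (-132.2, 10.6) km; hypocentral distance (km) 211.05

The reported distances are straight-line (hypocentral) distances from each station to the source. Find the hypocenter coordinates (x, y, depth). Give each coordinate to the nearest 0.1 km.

Each station gives a sphere (x−x_i)² + (y−y_i)² + z² = d_i² (stations at z=0).
Subtracting the PFO sphere from YBH and BGU: z² cancels, leaving linear equations in x and y:
224.6 x + 57.2 y = 16833.28
174.6 x − 45.4 y = 11090.11
Solving: x ≈ 69.292, y ≈ 22.208 km (keep extra digits for the depth step; rounded: 69.3, 22.2).
Then from the PFO sphere: z² = 205.50² − (x + 106.8)² − (y − 108.3)² with x = 69.292, y = 22.208, so z ≈ 61.725 ≈ 61.7 km.

(69.3, 22.2, 61.7)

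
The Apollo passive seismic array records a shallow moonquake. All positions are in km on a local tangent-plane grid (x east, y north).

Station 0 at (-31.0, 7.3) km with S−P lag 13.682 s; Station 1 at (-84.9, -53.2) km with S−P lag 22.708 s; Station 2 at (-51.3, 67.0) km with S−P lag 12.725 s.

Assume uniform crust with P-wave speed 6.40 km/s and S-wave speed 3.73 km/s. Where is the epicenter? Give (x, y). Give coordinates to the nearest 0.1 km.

Distance from S−P lag: d = Δt · v_P v_S / (v_P − v_S) = Δt · (6.40·3.73)/(6.40−3.73) ≈ 8.9408·Δt.
So d_Station 0 = 122.33, d_Station 1 = 203.03, d_Station 2 = 113.77 km.
Circle about each station: (x + 31.0)² + (y − 7.3)² = 122.33²; (x + 84.9)² + (y + 53.2)² = 203.03²; (x + 51.3)² + (y − 67.0)² = 113.77².
Subtracting pairs of circle equations eliminates x²+y² and gives linear equations (the radical axes):
-107.8 x − 121.0 y = -17232.59
-40.6 x + 119.4 y = 8127.42
Solving the 2×2 system: x ≈ 60.4, y ≈ 88.6 km.

(60.4, 88.6)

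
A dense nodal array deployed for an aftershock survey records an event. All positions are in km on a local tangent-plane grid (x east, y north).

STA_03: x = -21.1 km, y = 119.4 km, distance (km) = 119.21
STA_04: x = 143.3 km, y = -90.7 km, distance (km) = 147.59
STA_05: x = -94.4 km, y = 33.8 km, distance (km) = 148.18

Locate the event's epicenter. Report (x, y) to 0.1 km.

Circle about each station: (x + 21.1)² + (y − 119.4)² = 119.21²; (x − 143.3)² + (y + 90.7)² = 147.59²; (x + 94.4)² + (y − 33.8)² = 148.18².
Subtracting the STA_03 equation from the STA_04 and STA_05 equations removes the quadratic terms:
328.8 x − 420.2 y = 6488.03
-146.6 x − 171.2 y = -12394.06
Solving the 2×2 system: x ≈ 53.6, y ≈ 26.5 km.

53.6 km east, 26.5 km north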